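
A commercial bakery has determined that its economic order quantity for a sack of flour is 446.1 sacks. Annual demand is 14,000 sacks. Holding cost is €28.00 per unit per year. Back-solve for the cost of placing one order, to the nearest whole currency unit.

S ≈ €199

Squaring Q* = √(2DS/H) gives Q*² = 2DS/H.
From Q* = √(2DS/H): S = Q*²H / (2D) = 446.1² × 28 / (2 × 14,000) = 199.0052.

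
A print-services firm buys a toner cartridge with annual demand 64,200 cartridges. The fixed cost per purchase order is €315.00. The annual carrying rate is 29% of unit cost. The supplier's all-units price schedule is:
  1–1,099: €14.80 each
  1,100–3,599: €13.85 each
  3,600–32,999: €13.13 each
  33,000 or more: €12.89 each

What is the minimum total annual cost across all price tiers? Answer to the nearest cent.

TC* ≈ €855,417.36

Holding cost per unit per year at price C is H = 0.29·C.
Candidates are each tier's EOQ (if it falls in that tier) and each price-break quantity.
Tier 1 (€14.80): EOQ = 3069.8 exceeds tier's upper bound 1099, so this tier is dominated.
EOQ at €13.85 = 3173.3 (feasible in tier 2): TC = 64,200×€13.85 + (64,200/3173.3)×315 + (3173.3/2)×0.29×€13.85 = €901,915.64.
EOQ at €13.13 = 3259.2 < 3600, so use break Q=3600: TC = 64,200×€13.13 + (64,200/3600.0)×315 + (3600.0/2)×0.29×€13.13 = €855,417.36.
EOQ at €12.89 = 3289.4 < 33000, so use break Q=33000: TC = 64,200×€12.89 + (64,200/33000.0)×315 + (33000.0/2)×0.29×€12.89 = €889,829.47.
Lowest total cost among the candidates is at Q = 3600.0.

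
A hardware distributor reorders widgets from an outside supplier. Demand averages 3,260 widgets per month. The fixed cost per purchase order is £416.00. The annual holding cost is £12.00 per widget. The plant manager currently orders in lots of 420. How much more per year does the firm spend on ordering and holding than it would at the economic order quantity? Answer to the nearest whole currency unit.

Annual demand D = 3,260 × 12 = 39,120.
EOQ = √(2DS/H) = √(2 × 39,120 × 416 / 12) ≈ 1646.91.
Cost at Q* = (D/Q*)S + (Q*/2)H = √(2DSH) ≈ £19,762.95.
Cost at Q = 420: (39,120/420)×416 + (420/2)×12 = £38,747.43 + £2,520.00 = £41,267.43.
Excess = £41,267.43 − £19,762.95 = £21,504.48.

Extra cost ≈ £21,504 per year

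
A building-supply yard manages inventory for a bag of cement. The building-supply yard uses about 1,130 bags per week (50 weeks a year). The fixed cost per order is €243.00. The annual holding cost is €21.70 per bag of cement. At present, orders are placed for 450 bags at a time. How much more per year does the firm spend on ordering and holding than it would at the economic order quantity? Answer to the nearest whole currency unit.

Annual demand D = 1,130 × 50 = 56,500.
EOQ = √(2DS/H) = √(2 × 56,500 × 243 / 21.7) ≈ 1124.90.
Cost at Q* = (D/Q*)S + (Q*/2)H = √(2DSH) ≈ €24,410.25.
Cost at Q = 450: (56,500/450)×243 + (450/2)×21.7 = €30,510.00 + €4,882.50 = €35,392.50.
Excess = €35,392.50 − €24,410.25 = €10,982.25.

Extra cost ≈ €10,982 per year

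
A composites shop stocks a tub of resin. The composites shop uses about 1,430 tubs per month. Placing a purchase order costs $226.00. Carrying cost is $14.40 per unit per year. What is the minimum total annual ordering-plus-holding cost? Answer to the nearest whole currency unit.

TC* ≈ $10,568

Annual demand D = 1,430 × 12 = 17,160.
EOQ = √(2DS/H) = √(2 × 17,160 × 226 / 14.4) ≈ 733.92.
At Q*, ordering cost (D/Q*)S equals holding cost (Q*/2)H, each = √(DSH/2).
Minimum total = √(2DSH) = √(2 × 17,160 × 226 × 14.4) ≈ 10568.397.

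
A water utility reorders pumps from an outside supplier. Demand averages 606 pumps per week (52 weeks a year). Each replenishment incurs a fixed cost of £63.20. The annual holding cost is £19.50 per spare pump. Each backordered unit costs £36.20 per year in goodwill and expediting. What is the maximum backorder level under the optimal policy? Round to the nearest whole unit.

S* ≈ 196 pumps

Annual demand D = 606 × 52 = 31,512.
With planned backorders, Q* = √(2DS/H) · √((H+B)/B).
√(2DS/H) = √(2 × 31,512 × 63.2 / 19.5) = 451.954.
√((H+B)/B) = √((19.5+36.2)/36.2) = 1.2404.
Q* ≈ 560.619.
S* = Q* · H/(H+B) = 560.619 × 19.5/55.7 ≈ 196.267.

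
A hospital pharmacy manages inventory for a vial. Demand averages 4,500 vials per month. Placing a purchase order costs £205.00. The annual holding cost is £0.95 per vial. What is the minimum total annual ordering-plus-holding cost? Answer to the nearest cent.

Annual demand D = 4,500 × 12 = 54,000.
EOQ = √(2DS/H) = √(2 × 54,000 × 205 / 0.95) ≈ 4827.55.
At Q*, ordering cost (D/Q*)S equals holding cost (Q*/2)H, each = √(DSH/2).
Minimum total = √(2DSH) = √(2 × 54,000 × 205 × 0.95) ≈ 4586.175.

TC* ≈ £4,586.17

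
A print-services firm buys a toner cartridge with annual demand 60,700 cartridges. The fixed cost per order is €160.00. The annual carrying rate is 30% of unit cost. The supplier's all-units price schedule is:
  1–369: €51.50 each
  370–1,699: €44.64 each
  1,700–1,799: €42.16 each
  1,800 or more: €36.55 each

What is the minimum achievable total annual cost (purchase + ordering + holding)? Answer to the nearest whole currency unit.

Holding cost per unit per year at price C is H = 0.30·C.
Candidates are each tier's EOQ (if it falls in that tier) and each price-break quantity.
Tier 1 (€51.50): EOQ = 1121.3 exceeds tier's upper bound 369, so this tier is dominated.
EOQ at €44.64 = 1204.3 (feasible in tier 2): TC = 60,700×€44.64 + (60,700/1204.3)×160 + (1204.3/2)×0.30×€44.64 = €2,725,776.43.
EOQ at €42.16 = 1239.2 < 1700, so use break Q=1700: TC = 60,700×€42.16 + (60,700/1700.0)×160 + (1700.0/2)×0.30×€42.16 = €2,575,575.74.
EOQ at €36.55 = 1331.0 < 1800, so use break Q=1800: TC = 60,700×€36.55 + (60,700/1800.0)×160 + (1800.0/2)×0.30×€36.55 = €2,233,849.06.
Lowest total cost among the candidates is at Q = 1800.0.

TC* ≈ €2,233,849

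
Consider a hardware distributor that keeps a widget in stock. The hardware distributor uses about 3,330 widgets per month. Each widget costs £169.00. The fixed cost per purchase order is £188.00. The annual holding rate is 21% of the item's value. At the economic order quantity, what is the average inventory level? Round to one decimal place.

Annual demand D = 3,330 × 12 = 39,960.
Holding cost H = 0.21 × £169.00 = £35.4900 per unit per year.
EOQ = √(2DS/H) = √(2 × 39,960 × 188 / 35.49) ≈ 650.66.
Average inventory = Q*/2 ≈ 650.66 / 2 = 325.330.

Average inventory ≈ 325.3 widgets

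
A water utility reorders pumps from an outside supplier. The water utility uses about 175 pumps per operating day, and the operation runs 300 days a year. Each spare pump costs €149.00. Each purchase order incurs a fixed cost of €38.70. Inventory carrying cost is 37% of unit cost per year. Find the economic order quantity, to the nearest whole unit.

Q* ≈ 271 pumps

Annual demand D = 175 × 300 = 52,500.
Holding cost H = 0.37 × €149.00 = €55.1300 per unit per year.
EOQ = √(2DS / H) = √(2 × 52,500 × 38.7 / 55.13).
= √(4,063,500 / 55.13) = √73,707.6002 ≈ 271.491.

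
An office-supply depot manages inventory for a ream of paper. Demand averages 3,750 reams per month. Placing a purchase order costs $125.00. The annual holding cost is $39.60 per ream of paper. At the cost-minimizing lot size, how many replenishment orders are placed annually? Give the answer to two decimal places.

Annual demand D = 3,750 × 12 = 45,000.
The optimal lot size = √(2DS/H) = √(2 × 45,000 × 125 / 39.6) ≈ 533.00.
Orders per year = D / Q* = 45,000 / 533.00 ≈ 84.427.

N ≈ 84.43 orders per year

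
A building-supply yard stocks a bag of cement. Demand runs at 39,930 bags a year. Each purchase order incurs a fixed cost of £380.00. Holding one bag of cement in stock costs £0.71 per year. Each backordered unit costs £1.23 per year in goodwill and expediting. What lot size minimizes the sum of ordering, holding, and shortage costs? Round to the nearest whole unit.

With planned backorders, Q* = √(2DS/H) · √((H+B)/B).
√(2DS/H) = √(2 × 39,930 × 380 / 0.71) = 6537.734.
√((H+B)/B) = √((0.71+1.23)/1.23) = 1.2559.
Q* ≈ 8210.613.

Q* ≈ 8,211 bags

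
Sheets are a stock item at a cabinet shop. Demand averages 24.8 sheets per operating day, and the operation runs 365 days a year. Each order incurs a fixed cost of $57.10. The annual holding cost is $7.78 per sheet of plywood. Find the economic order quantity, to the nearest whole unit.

Q* ≈ 365 sheets

Annual demand D = 24.8 × 365 = 9,052.
EOQ = √(2DS / H) = √(2 × 9,052 × 57.1 / 7.78).
= √(1,033,738.4 / 7.78) = √132,871.2596 ≈ 364.515.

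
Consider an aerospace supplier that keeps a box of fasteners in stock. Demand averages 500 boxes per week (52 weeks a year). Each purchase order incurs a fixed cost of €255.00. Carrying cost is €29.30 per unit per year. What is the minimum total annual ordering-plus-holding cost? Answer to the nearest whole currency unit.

Annual demand D = 500 × 52 = 26,000.
Q* = √(2DS/H) = √(2 × 26,000 × 255 / 29.3) ≈ 672.73.
At Q*, ordering cost (D/Q*)S equals holding cost (Q*/2)H, each = √(DSH/2).
Minimum total = √(2DSH) = √(2 × 26,000 × 255 × 29.3) ≈ 19710.860.

TC* ≈ €19,711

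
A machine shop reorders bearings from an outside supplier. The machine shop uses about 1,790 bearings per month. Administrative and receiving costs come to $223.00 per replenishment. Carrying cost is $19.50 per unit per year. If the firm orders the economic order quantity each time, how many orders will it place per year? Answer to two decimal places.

Annual demand D = 1,790 × 12 = 21,480.
Q* = √(2DS/H) = √(2 × 21,480 × 223 / 19.5) ≈ 700.92.
Orders per year = D / Q* = 21,480 / 700.92 ≈ 30.646.

N ≈ 30.65 orders per year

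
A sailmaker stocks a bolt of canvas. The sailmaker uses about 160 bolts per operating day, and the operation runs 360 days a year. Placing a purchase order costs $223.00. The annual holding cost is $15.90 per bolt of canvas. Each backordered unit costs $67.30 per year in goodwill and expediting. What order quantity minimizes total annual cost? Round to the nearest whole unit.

Q* ≈ 1,413 bolts

Annual demand D = 160 × 360 = 57,600.
With planned backorders, Q* = √(2DS/H) · √((H+B)/B).
√(2DS/H) = √(2 × 57,600 × 223 / 15.9) = 1271.101.
√((H+B)/B) = √((15.9+67.3)/67.3) = 1.1119.
Q* ≈ 1413.300.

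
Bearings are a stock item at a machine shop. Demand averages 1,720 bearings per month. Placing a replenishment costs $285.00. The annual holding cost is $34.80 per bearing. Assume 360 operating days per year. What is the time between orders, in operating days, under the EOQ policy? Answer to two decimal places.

T ≈ 10.14 days

Annual demand D = 1,720 × 12 = 20,640.
EOQ = √(2DS/H) = √(2 × 20,640 × 285 / 34.8) ≈ 581.44.
Cycle time = Q*/D × 360 = 581.44 / 20,640 × 360 ≈ 10.141 days.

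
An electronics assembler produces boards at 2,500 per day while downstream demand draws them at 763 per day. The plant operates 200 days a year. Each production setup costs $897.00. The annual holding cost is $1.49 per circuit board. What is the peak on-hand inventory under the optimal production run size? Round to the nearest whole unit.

I_max ≈ 11,299 boards

Annual demand D = 763 × 200 = 152,600.
Production build-up factor (1 − d/p) = 1 − 763/2,500 = 0.6948.
Q* = √(2DS / (H(1 − d/p))) = √(2 × 152,600 × 897 / (1.49 × 0.6948)).
= √(273,764,400 / 1.0353) ≈ 16261.681.
Maximum inventory = Q*(1 − d/p) = 16261.681 × 0.6948 ≈ 11298.616.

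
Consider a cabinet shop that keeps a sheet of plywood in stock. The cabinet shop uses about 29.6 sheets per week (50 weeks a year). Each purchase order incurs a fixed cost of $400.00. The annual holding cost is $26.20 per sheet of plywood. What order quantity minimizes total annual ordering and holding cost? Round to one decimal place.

Annual demand D = 29.6 × 50 = 1,480.
EOQ = √(2DS / H) = √(2 × 1,480 × 400 / 26.2).
= √(1,184,000 / 26.2) = √45,190.8397 ≈ 212.581.

Q* ≈ 212.6 sheets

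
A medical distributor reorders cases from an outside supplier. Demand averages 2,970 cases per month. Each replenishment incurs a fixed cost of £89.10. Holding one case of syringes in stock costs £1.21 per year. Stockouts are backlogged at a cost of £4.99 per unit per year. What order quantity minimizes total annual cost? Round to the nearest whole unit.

Annual demand D = 2,970 × 12 = 35,640.
With planned backorders, Q* = √(2DS/H) · √((H+B)/B).
√(2DS/H) = √(2 × 35,640 × 89.1 / 1.21) = 2291.026.
√((H+B)/B) = √((1.21+4.99)/4.99) = 1.1147.
Q* ≈ 2553.734.

Q* ≈ 2,554 cases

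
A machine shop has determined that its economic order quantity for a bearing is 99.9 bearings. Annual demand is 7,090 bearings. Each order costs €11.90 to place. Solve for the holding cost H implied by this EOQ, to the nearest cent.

H ≈ €16.91

Squaring Q* = √(2DS/H) gives Q*² = 2DS/H.
From Q* = √(2DS/H): H = 2DS / Q*² = 2 × 7,090 × 11.9 / 99.9² = 16.9080.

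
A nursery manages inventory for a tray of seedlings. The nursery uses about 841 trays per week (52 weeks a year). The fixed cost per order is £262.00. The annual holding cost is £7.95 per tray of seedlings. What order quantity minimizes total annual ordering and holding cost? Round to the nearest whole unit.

Annual demand D = 841 × 52 = 43,732.
EOQ = √(2DS / H) = √(2 × 43,732 × 262 / 7.95).
= √(22,915,568 / 7.95) = √2,882,461.3836 ≈ 1697.781.

Q* ≈ 1,698 trays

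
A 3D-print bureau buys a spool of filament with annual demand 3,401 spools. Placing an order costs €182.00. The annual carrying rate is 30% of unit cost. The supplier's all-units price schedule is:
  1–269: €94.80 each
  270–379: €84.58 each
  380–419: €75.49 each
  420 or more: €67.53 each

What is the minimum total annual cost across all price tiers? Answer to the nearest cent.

Holding cost per unit per year at price C is H = 0.30·C.
Candidates are each tier's EOQ (if it falls in that tier) and each price-break quantity.
EOQ at €94.80 = 208.6 (feasible in tier 1): TC = 3,401×€94.80 + (3,401/208.6)×182 + (208.6/2)×0.30×€94.80 = €328,348.41.
EOQ at €84.58 = 220.9 < 270, so use break Q=270: TC = 3,401×€84.58 + (3,401/270.0)×182 + (270.0/2)×0.30×€84.58 = €293,374.60.
EOQ at €75.49 = 233.8 < 380, so use break Q=380: TC = 3,401×€75.49 + (3,401/380.0)×182 + (380.0/2)×0.30×€75.49 = €262,673.32.
EOQ at €67.53 = 247.2 < 420, so use break Q=420: TC = 3,401×€67.53 + (3,401/420.0)×182 + (420.0/2)×0.30×€67.53 = €235,397.69.
Lowest total cost among the candidates is at Q = 420.0.

TC* ≈ €235,397.69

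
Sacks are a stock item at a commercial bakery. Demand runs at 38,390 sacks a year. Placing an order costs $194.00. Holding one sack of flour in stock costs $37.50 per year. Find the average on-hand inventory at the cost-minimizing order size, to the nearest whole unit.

Average inventory ≈ 315 sacks

Q* = √(2DS/H) = √(2 × 38,390 × 194 / 37.5) ≈ 630.24.
Average inventory = Q*/2 ≈ 630.24 / 2 = 315.122.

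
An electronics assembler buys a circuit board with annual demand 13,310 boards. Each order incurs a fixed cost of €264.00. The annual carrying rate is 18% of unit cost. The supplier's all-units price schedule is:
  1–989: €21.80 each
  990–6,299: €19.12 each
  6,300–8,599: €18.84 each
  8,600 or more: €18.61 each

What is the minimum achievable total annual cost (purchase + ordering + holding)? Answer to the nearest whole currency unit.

TC* ≈ €259,405

Holding cost per unit per year at price C is H = 0.18·C.
Candidates are each tier's EOQ (if it falls in that tier) and each price-break quantity.
Tier 1 (€21.80): EOQ = 1338.3 exceeds tier's upper bound 989, so this tier is dominated.
EOQ at €19.12 = 1429.0 (feasible in tier 2): TC = 13,310×€19.12 + (13,310/1429.0)×264 + (1429.0/2)×0.18×€19.12 = €259,405.17.
EOQ at €18.84 = 1439.6 < 6300, so use break Q=6300: TC = 13,310×€18.84 + (13,310/6300.0)×264 + (6300.0/2)×0.18×€18.84 = €262,000.43.
EOQ at €18.61 = 1448.4 < 8600, so use break Q=8600: TC = 13,310×€18.61 + (13,310/8600.0)×264 + (8600.0/2)×0.18×€18.61 = €262,511.83.
Lowest total cost among the candidates is at Q = 1429.0.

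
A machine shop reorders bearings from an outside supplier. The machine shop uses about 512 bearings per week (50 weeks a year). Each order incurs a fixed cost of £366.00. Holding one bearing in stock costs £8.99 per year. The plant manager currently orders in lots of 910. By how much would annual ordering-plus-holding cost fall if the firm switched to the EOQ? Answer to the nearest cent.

Extra cost ≈ £1,407.29 per year

Annual demand D = 512 × 50 = 25,600.
EOQ = √(2DS/H) = √(2 × 25,600 × 366 / 8.99) ≈ 1443.76.
Cost at Q* = (D/Q*)S + (Q*/2)H = √(2DSH) ≈ £12,979.42.
Cost at Q = 910: (25,600/910)×366 + (910/2)×8.99 = £10,296.26 + £4,090.45 = £14,386.71.
Excess = £14,386.71 − £12,979.42 = £1,407.29.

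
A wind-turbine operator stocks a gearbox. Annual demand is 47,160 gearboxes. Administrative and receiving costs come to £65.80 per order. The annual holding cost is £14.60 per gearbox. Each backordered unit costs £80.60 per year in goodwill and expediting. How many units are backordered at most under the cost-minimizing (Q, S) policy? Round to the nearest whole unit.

With planned backorders, Q* = √(2DS/H) · √((H+B)/B).
√(2DS/H) = √(2 × 47,160 × 65.8 / 14.6) = 651.986.
√((H+B)/B) = √((14.6+80.6)/80.6) = 1.0868.
Q* ≈ 708.581.
S* = Q* · H/(H+B) = 708.581 × 14.6/95.2 ≈ 108.669.

S* ≈ 109 gearboxes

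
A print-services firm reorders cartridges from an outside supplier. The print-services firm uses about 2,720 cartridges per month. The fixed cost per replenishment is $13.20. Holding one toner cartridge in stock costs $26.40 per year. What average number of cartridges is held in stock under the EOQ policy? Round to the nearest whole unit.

Average inventory ≈ 90 cartridges

Annual demand D = 2,720 × 12 = 32,640.
The optimal lot size = √(2DS/H) = √(2 × 32,640 × 13.2 / 26.4) ≈ 180.67.
Average inventory = Q*/2 ≈ 180.67 / 2 = 90.333.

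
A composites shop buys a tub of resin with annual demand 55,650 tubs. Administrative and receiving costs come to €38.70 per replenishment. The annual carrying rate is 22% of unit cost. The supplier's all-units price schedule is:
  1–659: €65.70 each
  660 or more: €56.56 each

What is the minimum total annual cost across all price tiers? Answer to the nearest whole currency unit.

TC* ≈ €3,154,933

Holding cost per unit per year at price C is H = 0.22·C.
Evaluate total cost at each tier's feasible EOQ or, if the EOQ is below the tier, at the tier's minimum quantity.
EOQ at €65.70 = 545.9 (feasible in tier 1): TC = 55,650×€65.70 + (55,650/545.9)×38.7 + (545.9/2)×0.22×€65.70 = €3,664,095.36.
EOQ at €56.56 = 588.4 < 660, so use break Q=660: TC = 55,650×€56.56 + (55,650/660.0)×38.7 + (660.0/2)×0.22×€56.56 = €3,154,933.37.
Lowest total cost among the candidates is at Q = 660.0.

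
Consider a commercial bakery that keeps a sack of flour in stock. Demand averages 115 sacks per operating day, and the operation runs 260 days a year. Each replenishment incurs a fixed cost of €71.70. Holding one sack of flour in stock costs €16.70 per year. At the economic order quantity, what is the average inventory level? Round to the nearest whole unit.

Annual demand D = 115 × 260 = 29,900.
Q* = √(2DS/H) = √(2 × 29,900 × 71.7 / 16.7) ≈ 506.70.
Average inventory = Q*/2 ≈ 506.70 / 2 = 253.351.

Average inventory ≈ 253 sacks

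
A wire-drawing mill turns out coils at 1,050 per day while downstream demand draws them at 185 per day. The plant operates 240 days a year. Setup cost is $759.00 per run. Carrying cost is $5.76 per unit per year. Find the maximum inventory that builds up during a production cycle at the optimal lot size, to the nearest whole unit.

I_max ≈ 3,105 coils

Annual demand D = 185 × 240 = 44,400.
Production build-up factor (1 − d/p) = 1 − 185/1,050 = 0.8238.
Q* = √(2DS / (H(1 − d/p))) = √(2 × 44,400 × 759 / (5.76 × 0.8238)).
= √(67,399,200 / 4.7451) ≈ 3768.797.
Maximum inventory = Q*(1 − d/p) = 3768.797 × 0.8238 ≈ 3104.771.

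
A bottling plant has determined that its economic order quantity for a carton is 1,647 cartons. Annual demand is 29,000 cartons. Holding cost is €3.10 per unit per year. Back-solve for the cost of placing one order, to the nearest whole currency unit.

Squaring Q* = √(2DS/H) gives Q*² = 2DS/H.
From Q* = √(2DS/H): S = Q*²H / (2D) = 1,647² × 3.1 / (2 × 29,000) = 144.9843.

S ≈ €145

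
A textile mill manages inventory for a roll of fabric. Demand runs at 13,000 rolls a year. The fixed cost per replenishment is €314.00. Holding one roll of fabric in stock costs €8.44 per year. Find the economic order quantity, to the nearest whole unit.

Q* ≈ 984 rolls

EOQ = √(2DS / H) = √(2 × 13,000 × 314 / 8.44).
= √(8,164,000 / 8.44) = √967,298.5782 ≈ 983.513.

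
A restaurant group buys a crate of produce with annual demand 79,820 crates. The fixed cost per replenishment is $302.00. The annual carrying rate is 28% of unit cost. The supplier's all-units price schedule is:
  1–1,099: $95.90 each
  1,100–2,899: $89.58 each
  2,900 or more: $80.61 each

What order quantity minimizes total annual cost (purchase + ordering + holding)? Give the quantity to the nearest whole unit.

Holding cost per unit per year at price C is H = 0.28·C.
Evaluate total cost at each tier's feasible EOQ or, if the EOQ is below the tier, at the tier's minimum quantity.
Tier 1 ($95.90): EOQ = 1339.9 exceeds tier's upper bound 1099, so this tier is dominated.
EOQ at $89.58 = 1386.4 (feasible in tier 2): TC = 79,820×$89.58 + (79,820/1386.4)×302 + (1386.4/2)×0.28×$89.58 = $7,185,049.94.
EOQ at $80.61 = 1461.5 < 2900, so use break Q=2900: TC = 79,820×$80.61 + (79,820/2900.0)×302 + (2900.0/2)×0.28×$80.61 = $6,475,330.15.
Lowest total cost is $6,475,330.15 at Q = 2900.0.

Q* ≈ 2,900 crates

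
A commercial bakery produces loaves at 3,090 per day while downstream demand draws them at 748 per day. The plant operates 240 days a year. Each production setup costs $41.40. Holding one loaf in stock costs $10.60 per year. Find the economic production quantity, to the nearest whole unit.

Q* ≈ 1,360 loaves

Annual demand D = 748 × 240 = 179,520.
Production build-up factor (1 − d/p) = 1 − 748/3,090 = 0.7579.
Q* = √(2DS / (H(1 − d/p))) = √(2 × 179,520 × 41.4 / (10.6 × 0.7579)).
= √(14,864,256 / 8.034) ≈ 1360.205.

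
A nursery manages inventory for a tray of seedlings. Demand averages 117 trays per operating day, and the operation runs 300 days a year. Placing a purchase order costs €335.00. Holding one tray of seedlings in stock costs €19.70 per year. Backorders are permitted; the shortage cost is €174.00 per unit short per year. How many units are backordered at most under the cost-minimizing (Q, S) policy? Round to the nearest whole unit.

S* ≈ 117 trays

Annual demand D = 117 × 300 = 35,100.
With planned backorders, Q* = √(2DS/H) · √((H+B)/B).
√(2DS/H) = √(2 × 35,100 × 335 / 19.7) = 1092.592.
√((H+B)/B) = √((19.7+174)/174) = 1.0551.
Q* ≈ 1152.784.
S* = Q* · H/(H+B) = 1152.784 × 19.7/193.7 ≈ 117.242.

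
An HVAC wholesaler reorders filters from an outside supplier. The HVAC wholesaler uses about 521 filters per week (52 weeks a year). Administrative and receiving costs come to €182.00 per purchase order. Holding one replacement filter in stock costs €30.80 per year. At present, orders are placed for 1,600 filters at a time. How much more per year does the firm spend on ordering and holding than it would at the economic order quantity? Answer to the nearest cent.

Extra cost ≈ €10,293.75 per year

Annual demand D = 521 × 52 = 27,092.
EOQ = √(2DS/H) = √(2 × 27,092 × 182 / 30.8) ≈ 565.84.
Cost at Q* = (D/Q*)S + (Q*/2)H = √(2DSH) ≈ €17,427.96.
Cost at Q = 1,600: (27,092/1,600)×182 + (1,600/2)×30.8 = €3,081.72 + €24,640.00 = €27,721.72.
Excess = €27,721.72 − €17,427.96 = €10,293.75.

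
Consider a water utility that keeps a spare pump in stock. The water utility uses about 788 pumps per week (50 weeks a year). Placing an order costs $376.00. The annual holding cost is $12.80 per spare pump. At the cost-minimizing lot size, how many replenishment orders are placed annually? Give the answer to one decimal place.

Annual demand D = 788 × 50 = 39,400.
EOQ = √(2DS/H) = √(2 × 39,400 × 376 / 12.8) ≈ 1521.43.
Orders per year = D / Q* = 39,400 / 1521.43 ≈ 25.897.

N ≈ 25.9 orders per year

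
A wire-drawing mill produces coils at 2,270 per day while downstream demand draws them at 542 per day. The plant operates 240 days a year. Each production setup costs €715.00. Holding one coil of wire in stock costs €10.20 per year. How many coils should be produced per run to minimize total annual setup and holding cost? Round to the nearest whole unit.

Annual demand D = 542 × 240 = 130,080.
Production build-up factor (1 − d/p) = 1 − 542/2,270 = 0.7612.
Q* = √(2DS / (H(1 − d/p))) = √(2 × 130,080 × 715 / (10.2 × 0.7612)).
= √(186,014,400 / 7.7646) ≈ 4894.567.

Q* ≈ 4,895 coils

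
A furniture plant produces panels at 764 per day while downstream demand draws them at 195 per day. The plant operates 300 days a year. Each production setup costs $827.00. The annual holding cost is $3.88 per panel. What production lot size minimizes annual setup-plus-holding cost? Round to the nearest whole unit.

Annual demand D = 195 × 300 = 58,500.
Production build-up factor (1 − d/p) = 1 − 195/764 = 0.7448.
Q* = √(2DS / (H(1 − d/p))) = √(2 × 58,500 × 827 / (3.88 × 0.7448)).
= √(96,759,000 / 2.8897) ≈ 5786.559.

Q* ≈ 5,787 panels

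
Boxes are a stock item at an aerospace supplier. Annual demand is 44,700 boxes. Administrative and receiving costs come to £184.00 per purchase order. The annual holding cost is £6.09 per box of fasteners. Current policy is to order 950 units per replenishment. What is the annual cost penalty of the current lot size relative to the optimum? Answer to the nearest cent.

EOQ = √(2DS/H) = √(2 × 44,700 × 184 / 6.09) ≈ 1643.50.
Cost at Q* = (D/Q*)S + (Q*/2)H = √(2DSH) ≈ £10,008.90.
Cost at Q = 950: (44,700/950)×184 + (950/2)×6.09 = £8,657.68 + £2,892.75 = £11,550.43.
Excess = £11,550.43 − £10,008.90 = £1,541.53.

Extra cost ≈ £1,541.53 per year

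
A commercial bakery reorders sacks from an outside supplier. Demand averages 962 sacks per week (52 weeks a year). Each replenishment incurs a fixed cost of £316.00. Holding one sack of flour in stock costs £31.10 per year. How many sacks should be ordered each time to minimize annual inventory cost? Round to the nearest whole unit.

Annual demand D = 962 × 52 = 50,024.
EOQ = √(2DS / H) = √(2 × 50,024 × 316 / 31.1).
= √(31,615,168 / 31.1) = √1,016,564.8875 ≈ 1008.248.

Q* ≈ 1,008 sacks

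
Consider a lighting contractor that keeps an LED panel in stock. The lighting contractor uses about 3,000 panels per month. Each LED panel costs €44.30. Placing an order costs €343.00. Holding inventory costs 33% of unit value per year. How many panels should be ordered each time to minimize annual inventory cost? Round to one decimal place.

Q* ≈ 1,299.7 panels

Annual demand D = 3,000 × 12 = 36,000.
Holding cost H = 0.33 × €44.30 = €14.6190 per unit per year.
EOQ = √(2DS / H) = √(2 × 36,000 × 343 / 14.619).
= √(24,696,000 / 14.619) = √1,689,308.4342 ≈ 1299.734.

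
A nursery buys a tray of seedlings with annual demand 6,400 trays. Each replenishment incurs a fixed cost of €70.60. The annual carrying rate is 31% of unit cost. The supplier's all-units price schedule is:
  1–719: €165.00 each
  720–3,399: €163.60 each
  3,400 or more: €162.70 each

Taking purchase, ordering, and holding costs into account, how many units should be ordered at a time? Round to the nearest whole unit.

Q* ≈ 133 trays

Holding cost per unit per year at price C is H = 0.31·C.
Candidates are each tier's EOQ (if it falls in that tier) and each price-break quantity.
EOQ at €165.00 = 132.9 (feasible in tier 1): TC = 6,400×€165.00 + (6,400/132.9)×70.6 + (132.9/2)×0.31×€165.00 = €1,062,798.77.
EOQ at €163.60 = 133.5 < 720, so use break Q=720: TC = 6,400×€163.60 + (6,400/720.0)×70.6 + (720.0/2)×0.31×€163.60 = €1,065,925.32.
EOQ at €162.70 = 133.9 < 3400, so use break Q=3400: TC = 6,400×€162.70 + (6,400/3400.0)×70.6 + (3400.0/2)×0.31×€162.70 = €1,127,155.79.
Lowest total cost is €1,062,798.77 at Q = 132.9.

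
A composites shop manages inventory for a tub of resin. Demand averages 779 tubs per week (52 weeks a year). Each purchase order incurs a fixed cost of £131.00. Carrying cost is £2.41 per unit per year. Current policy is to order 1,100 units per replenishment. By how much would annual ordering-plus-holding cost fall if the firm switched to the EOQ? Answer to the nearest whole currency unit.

Extra cost ≈ £1,092 per year

Annual demand D = 779 × 52 = 40,508.
EOQ = √(2DS/H) = √(2 × 40,508 × 131 / 2.41) ≈ 2098.52.
Cost at Q* = (D/Q*)S + (Q*/2)H = √(2DSH) ≈ £5,057.43.
Cost at Q = 1,100: (40,508/1,100)×131 + (1,100/2)×2.41 = £4,824.13 + £1,325.50 = £6,149.63.
Excess = £6,149.63 − £5,057.43 = £1,092.21.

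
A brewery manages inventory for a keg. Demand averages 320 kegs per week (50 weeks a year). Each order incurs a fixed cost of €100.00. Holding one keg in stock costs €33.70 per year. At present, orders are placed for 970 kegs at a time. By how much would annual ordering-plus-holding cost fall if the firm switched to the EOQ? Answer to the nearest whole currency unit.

Annual demand D = 320 × 50 = 16,000.
EOQ = √(2DS/H) = √(2 × 16,000 × 100 / 33.7) ≈ 308.15.
Cost at Q* = (D/Q*)S + (Q*/2)H = √(2DSH) ≈ €10,384.60.
Cost at Q = 970: (16,000/970)×100 + (970/2)×33.7 = €1,649.48 + €16,344.50 = €17,993.98.
Excess = €17,993.98 − €10,384.60 = €7,609.38.

Extra cost ≈ €7,609 per year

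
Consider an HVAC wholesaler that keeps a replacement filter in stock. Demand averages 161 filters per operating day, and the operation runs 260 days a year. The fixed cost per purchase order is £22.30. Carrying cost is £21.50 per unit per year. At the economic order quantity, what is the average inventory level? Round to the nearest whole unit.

Average inventory ≈ 147 filters

Annual demand D = 161 × 260 = 41,860.
The optimal lot size = √(2DS/H) = √(2 × 41,860 × 22.3 / 21.5) ≈ 294.68.
Average inventory = Q*/2 ≈ 294.68 / 2 = 147.339.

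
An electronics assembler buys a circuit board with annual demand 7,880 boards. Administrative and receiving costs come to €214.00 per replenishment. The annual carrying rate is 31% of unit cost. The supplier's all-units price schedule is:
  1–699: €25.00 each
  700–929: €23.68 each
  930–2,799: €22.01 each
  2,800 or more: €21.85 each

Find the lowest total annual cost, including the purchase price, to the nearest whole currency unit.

Holding cost per unit per year at price C is H = 0.31·C.
Candidates are each tier's EOQ (if it falls in that tier) and each price-break quantity.
EOQ at €25.00 = 659.7 (feasible in tier 1): TC = 7,880×€25.00 + (7,880/659.7)×214 + (659.7/2)×0.31×€25.00 = €202,112.53.
EOQ at €23.68 = 677.8 < 700, so use break Q=700: TC = 7,880×€23.68 + (7,880/700.0)×214 + (700.0/2)×0.31×€23.68 = €191,576.71.
EOQ at €22.01 = 703.1 < 930, so use break Q=930: TC = 7,880×€22.01 + (7,880/930.0)×214 + (930.0/2)×0.31×€22.01 = €178,424.79.
EOQ at €21.85 = 705.6 < 2800, so use break Q=2800: TC = 7,880×€21.85 + (7,880/2800.0)×214 + (2800.0/2)×0.31×€21.85 = €182,263.16.
Lowest total cost among the candidates is at Q = 930.0.

TC* ≈ €178,425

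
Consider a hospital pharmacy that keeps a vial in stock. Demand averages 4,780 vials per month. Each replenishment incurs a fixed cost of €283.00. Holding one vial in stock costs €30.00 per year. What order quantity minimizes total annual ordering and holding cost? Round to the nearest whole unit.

Q* ≈ 1,040 vials

Annual demand D = 4,780 × 12 = 57,360.
EOQ = √(2DS / H) = √(2 × 57,360 × 283 / 30).
= √(32,465,760 / 30) = √1,082,192 ≈ 1040.285.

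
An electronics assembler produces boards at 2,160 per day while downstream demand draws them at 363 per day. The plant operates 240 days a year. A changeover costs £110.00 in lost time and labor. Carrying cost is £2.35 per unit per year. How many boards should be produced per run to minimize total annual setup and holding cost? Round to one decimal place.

Q* ≈ 3,131.0 boards

Annual demand D = 363 × 240 = 87,120.
Production build-up factor (1 − d/p) = 1 − 363/2,160 = 0.8319.
Q* = √(2DS / (H(1 − d/p))) = √(2 × 87,120 × 110 / (2.35 × 0.8319)).
= √(19,166,400 / 1.9551) ≈ 3131.044.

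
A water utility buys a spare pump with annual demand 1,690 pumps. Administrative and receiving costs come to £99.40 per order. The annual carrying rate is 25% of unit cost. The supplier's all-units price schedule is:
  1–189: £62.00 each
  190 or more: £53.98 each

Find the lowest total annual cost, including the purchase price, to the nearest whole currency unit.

TC* ≈ £93,392

Holding cost per unit per year at price C is H = 0.25·C.
For each price level, check whether its EOQ is feasible; otherwise the best quantity at that price is the breakpoint.
EOQ at £62.00 = 147.2 (feasible in tier 1): TC = 1,690×£62.00 + (1,690/147.2)×99.4 + (147.2/2)×0.25×£62.00 = £107,062.01.
EOQ at £53.98 = 157.8 < 190, so use break Q=190: TC = 1,690×£53.98 + (1,690/190.0)×99.4 + (190.0/2)×0.25×£53.98 = £93,392.36.
Lowest total cost among the candidates is at Q = 190.0.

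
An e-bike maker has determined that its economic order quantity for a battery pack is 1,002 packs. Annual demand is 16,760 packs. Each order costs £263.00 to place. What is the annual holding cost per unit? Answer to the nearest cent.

Squaring Q* = √(2DS/H) gives Q*² = 2DS/H.
From Q* = √(2DS/H): H = 2DS / Q*² = 2 × 16,760 × 263 / 1,002² = 8.7806.

H ≈ £8.78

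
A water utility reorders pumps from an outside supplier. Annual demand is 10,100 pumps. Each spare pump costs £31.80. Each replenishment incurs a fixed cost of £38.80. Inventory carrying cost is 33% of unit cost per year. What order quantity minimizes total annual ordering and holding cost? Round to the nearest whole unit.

Holding cost H = 0.33 × £31.80 = £10.4940 per unit per year.
EOQ = √(2DS / H) = √(2 × 10,100 × 38.8 / 10.494).
= √(783,760 / 10.494) = √74,686.4875 ≈ 273.288.

Q* ≈ 273 pumps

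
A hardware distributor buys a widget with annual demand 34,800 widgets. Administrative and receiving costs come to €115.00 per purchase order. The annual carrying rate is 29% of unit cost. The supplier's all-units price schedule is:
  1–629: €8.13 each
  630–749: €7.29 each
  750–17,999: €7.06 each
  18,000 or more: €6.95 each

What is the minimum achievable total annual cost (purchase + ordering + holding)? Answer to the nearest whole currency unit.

Holding cost per unit per year at price C is H = 0.29·C.
Evaluate total cost at each tier's feasible EOQ or, if the EOQ is below the tier, at the tier's minimum quantity.
Tier 1 (€8.13): EOQ = 1842.5 exceeds tier's upper bound 629, so this tier is dominated.
Tier 2 (€7.29): EOQ = 1945.8 exceeds tier's upper bound 749, so this tier is dominated.
EOQ at €7.06 = 1977.2 (feasible in tier 3): TC = 34,800×€7.06 + (34,800/1977.2)×115 + (1977.2/2)×0.29×€7.06 = €249,736.13.
EOQ at €6.95 = 1992.8 < 18000, so use break Q=18000: TC = 34,800×€6.95 + (34,800/18000.0)×115 + (18000.0/2)×0.29×€6.95 = €260,221.83.
Lowest total cost among the candidates is at Q = 1977.2.

TC* ≈ €249,736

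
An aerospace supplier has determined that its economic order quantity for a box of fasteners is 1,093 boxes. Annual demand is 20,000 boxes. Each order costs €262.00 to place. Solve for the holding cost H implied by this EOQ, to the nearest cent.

H ≈ €8.77

The basic EOQ model gives Q* = √(2DS/H); rearrange for the unknown.
From Q* = √(2DS/H): H = 2DS / Q*² = 2 × 20,000 × 262 / 1,093² = 8.7725.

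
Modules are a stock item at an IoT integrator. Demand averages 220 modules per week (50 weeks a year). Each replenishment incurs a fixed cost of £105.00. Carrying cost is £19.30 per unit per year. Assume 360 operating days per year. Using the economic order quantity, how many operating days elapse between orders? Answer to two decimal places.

Annual demand D = 220 × 50 = 11,000.
EOQ = √(2DS/H) = √(2 × 11,000 × 105 / 19.3) ≈ 345.96.
Cycle time = Q*/D × 360 = 345.96 / 11,000 × 360 ≈ 11.322 days.

T ≈ 11.32 days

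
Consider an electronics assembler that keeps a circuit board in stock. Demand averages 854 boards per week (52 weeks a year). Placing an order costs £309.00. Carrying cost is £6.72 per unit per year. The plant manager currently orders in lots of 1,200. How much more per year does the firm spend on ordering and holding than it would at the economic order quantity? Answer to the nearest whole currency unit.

Extra cost ≈ £1,887 per year

Annual demand D = 854 × 52 = 44,408.
EOQ = √(2DS/H) = √(2 × 44,408 × 309 / 6.72) ≈ 2020.88.
Cost at Q* = (D/Q*)S + (Q*/2)H = √(2DSH) ≈ £13,580.30.
Cost at Q = 1,200: (44,408/1,200)×309 + (1,200/2)×6.72 = £11,435.06 + £4,032.00 = £15,467.06.
Excess = £15,467.06 − £13,580.30 = £1,886.76.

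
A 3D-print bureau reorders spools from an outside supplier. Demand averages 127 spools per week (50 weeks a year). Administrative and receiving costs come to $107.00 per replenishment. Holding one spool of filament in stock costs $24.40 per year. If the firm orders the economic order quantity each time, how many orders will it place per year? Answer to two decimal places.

N ≈ 26.91 orders per year

Annual demand D = 127 × 50 = 6,350.
EOQ = √(2DS/H) = √(2 × 6,350 × 107 / 24.4) ≈ 235.99.
Orders per year = D / Q* = 6,350 / 235.99 ≈ 26.908.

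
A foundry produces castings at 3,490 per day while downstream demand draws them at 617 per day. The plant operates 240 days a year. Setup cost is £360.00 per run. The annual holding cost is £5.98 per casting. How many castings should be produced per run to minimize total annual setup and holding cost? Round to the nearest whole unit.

Annual demand D = 617 × 240 = 148,080.
Production build-up factor (1 − d/p) = 1 − 617/3,490 = 0.8232.
Q* = √(2DS / (H(1 − d/p))) = √(2 × 148,080 × 360 / (5.98 × 0.8232)).
= √(106,617,600 / 4.9228) ≈ 4653.811.

Q* ≈ 4,654 castings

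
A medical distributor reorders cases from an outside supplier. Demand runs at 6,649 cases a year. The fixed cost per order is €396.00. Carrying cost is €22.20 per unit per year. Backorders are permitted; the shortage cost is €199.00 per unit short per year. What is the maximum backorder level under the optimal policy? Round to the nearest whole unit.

S* ≈ 52 cases

With planned backorders, Q* = √(2DS/H) · √((H+B)/B).
√(2DS/H) = √(2 × 6,649 × 396 / 22.2) = 487.040.
√((H+B)/B) = √((22.2+199)/199) = 1.0543.
Q* ≈ 513.488.
S* = Q* · H/(H+B) = 513.488 × 22.2/221.2 ≈ 51.535.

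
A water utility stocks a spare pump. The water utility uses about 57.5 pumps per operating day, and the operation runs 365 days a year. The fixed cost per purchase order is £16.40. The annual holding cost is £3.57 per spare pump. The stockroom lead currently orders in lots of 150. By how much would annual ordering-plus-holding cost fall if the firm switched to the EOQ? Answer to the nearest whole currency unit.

Extra cost ≈ £995 per year

Annual demand D = 57.5 × 365 = 20,987.5.
EOQ = √(2DS/H) = √(2 × 20,987.5 × 16.4 / 3.57) ≈ 439.12.
Cost at Q* = (D/Q*)S + (Q*/2)H = √(2DSH) ≈ £1,567.66.
Cost at Q = 150: (20,987.5/150)×16.4 + (150/2)×3.57 = £2,294.63 + £267.75 = £2,562.38.
Excess = £2,562.38 − £1,567.66 = £994.73.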